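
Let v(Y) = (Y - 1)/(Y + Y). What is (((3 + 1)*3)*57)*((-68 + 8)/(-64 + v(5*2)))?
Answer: 820800/1271 ≈ 645.79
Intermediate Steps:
v(Y) = (-1 + Y)/(2*Y) (v(Y) = (-1 + Y)/((2*Y)) = (-1 + Y)*(1/(2*Y)) = (-1 + Y)/(2*Y))
(((3 + 1)*3)*57)*((-68 + 8)/(-64 + v(5*2))) = (((3 + 1)*3)*57)*((-68 + 8)/(-64 + (-1 + 5*2)/(2*((5*2))))) = ((4*3)*57)*(-60/(-64 + (½)*(-1 + 10)/10)) = (12*57)*(-60/(-64 + (½)*(⅒)*9)) = 684*(-60/(-64 + 9/20)) = 684*(-60/(-1271/20)) = 684*(-60*(-20/1271)) = 684*(1200/1271) = 820800/1271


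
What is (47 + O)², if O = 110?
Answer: 24649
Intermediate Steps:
(47 + O)² = (47 + 110)² = 157² = 24649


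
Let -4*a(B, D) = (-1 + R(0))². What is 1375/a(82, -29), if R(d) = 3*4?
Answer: -500/11 ≈ -45.455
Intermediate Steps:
R(d) = 12
a(B, D) = -121/4 (a(B, D) = -(-1 + 12)²/4 = -¼*11² = -¼*121 = -121/4)
1375/a(82, -29) = 1375/(-121/4) = 1375*(-4/121) = -500/11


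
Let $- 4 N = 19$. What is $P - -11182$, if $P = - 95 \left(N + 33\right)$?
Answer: $\frac{33993}{4} \approx 8498.3$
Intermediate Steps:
$N = - \frac{19}{4}$ ($N = \left(- \frac{1}{4}\right) 19 = - \frac{19}{4} \approx -4.75$)
$P = - \frac{10735}{4}$ ($P = - 95 \left(- \frac{19}{4} + 33\right) = \left(-95\right) \frac{113}{4} = - \frac{10735}{4} \approx -2683.8$)
$P - -11182 = - \frac{10735}{4} - -11182 = - \frac{10735}{4} + 11182 = \frac{33993}{4}$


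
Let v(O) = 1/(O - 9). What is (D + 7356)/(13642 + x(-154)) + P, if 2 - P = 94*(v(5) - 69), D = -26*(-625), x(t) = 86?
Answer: 4064249/624 ≈ 6513.2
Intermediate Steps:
D = 16250
v(O) = 1/(-9 + O)
P = 13023/2 (P = 2 - 94*(1/(-9 + 5) - 69) = 2 - 94*(1/(-4) - 69) = 2 - 94*(-1/4 - 69) = 2 - 94*(-277)/4 = 2 - 1*(-13019/2) = 2 + 13019/2 = 13023/2 ≈ 6511.5)
(D + 7356)/(13642 + x(-154)) + P = (16250 + 7356)/(13642 + 86) + 13023/2 = 23606/13728 + 13023/2 = 23606*(1/13728) + 13023/2 = 1073/624 + 13023/2 = 4064249/624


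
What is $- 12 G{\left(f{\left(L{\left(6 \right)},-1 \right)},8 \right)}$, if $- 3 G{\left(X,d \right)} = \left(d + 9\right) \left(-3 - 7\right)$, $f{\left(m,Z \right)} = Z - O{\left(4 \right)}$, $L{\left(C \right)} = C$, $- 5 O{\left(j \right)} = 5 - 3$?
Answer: $-680$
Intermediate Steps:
$O{\left(j \right)} = - \frac{2}{5}$ ($O{\left(j \right)} = - \frac{5 - 3}{5} = \left(- \frac{1}{5}\right) 2 = - \frac{2}{5}$)
$f{\left(m,Z \right)} = \frac{2}{5} + Z$ ($f{\left(m,Z \right)} = Z - - \frac{2}{5} = Z + \frac{2}{5} = \frac{2}{5} + Z$)
$G{\left(X,d \right)} = 30 + \frac{10 d}{3}$ ($G{\left(X,d \right)} = - \frac{\left(d + 9\right) \left(-3 - 7\right)}{3} = - \frac{\left(9 + d\right) \left(-10\right)}{3} = - \frac{-90 - 10 d}{3} = 30 + \frac{10 d}{3}$)
$- 12 G{\left(f{\left(L{\left(6 \right)},-1 \right)},8 \right)} = - 12 \left(30 + \frac{10}{3} \cdot 8\right) = - 12 \left(30 + \frac{80}{3}\right) = \left(-12\right) \frac{170}{3} = -680$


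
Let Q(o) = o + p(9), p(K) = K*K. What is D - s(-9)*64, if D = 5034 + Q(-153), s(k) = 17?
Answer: 3874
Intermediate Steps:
p(K) = K²
Q(o) = 81 + o (Q(o) = o + 9² = o + 81 = 81 + o)
D = 4962 (D = 5034 + (81 - 153) = 5034 - 72 = 4962)
D - s(-9)*64 = 4962 - 17*64 = 4962 - 1*1088 = 4962 - 1088 = 3874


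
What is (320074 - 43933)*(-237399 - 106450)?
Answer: -94950806709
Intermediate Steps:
(320074 - 43933)*(-237399 - 106450) = 276141*(-343849) = -94950806709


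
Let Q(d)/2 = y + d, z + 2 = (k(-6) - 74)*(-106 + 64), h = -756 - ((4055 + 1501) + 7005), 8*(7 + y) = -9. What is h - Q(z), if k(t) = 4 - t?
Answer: -74691/4 ≈ -18673.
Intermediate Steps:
y = -65/8 (y = -7 + (1/8)*(-9) = -7 - 9/8 = -65/8 ≈ -8.1250)
h = -13317 (h = -756 - (5556 + 7005) = -756 - 1*12561 = -756 - 12561 = -13317)
z = 2686 (z = -2 + ((4 - 1*(-6)) - 74)*(-106 + 64) = -2 + ((4 + 6) - 74)*(-42) = -2 + (10 - 74)*(-42) = -2 - 64*(-42) = -2 + 2688 = 2686)
Q(d) = -65/4 + 2*d (Q(d) = 2*(-65/8 + d) = -65/4 + 2*d)
h - Q(z) = -13317 - (-65/4 + 2*2686) = -13317 - (-65/4 + 5372) = -13317 - 1*21423/4 = -13317 - 21423/4 = -74691/4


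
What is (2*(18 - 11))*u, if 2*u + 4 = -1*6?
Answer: -70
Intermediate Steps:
u = -5 (u = -2 + (-1*6)/2 = -2 + (1/2)*(-6) = -2 - 3 = -5)
(2*(18 - 11))*u = (2*(18 - 11))*(-5) = (2*7)*(-5) = 14*(-5) = -70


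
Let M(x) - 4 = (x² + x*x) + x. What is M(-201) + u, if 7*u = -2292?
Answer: 561943/7 ≈ 80278.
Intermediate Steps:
u = -2292/7 (u = (⅐)*(-2292) = -2292/7 ≈ -327.43)
M(x) = 4 + x + 2*x² (M(x) = 4 + ((x² + x*x) + x) = 4 + ((x² + x²) + x) = 4 + (2*x² + x) = 4 + (x + 2*x²) = 4 + x + 2*x²)
M(-201) + u = (4 - 201 + 2*(-201)²) - 2292/7 = (4 - 201 + 2*40401) - 2292/7 = (4 - 201 + 80802) - 2292/7 = 80605 - 2292/7 = 561943/7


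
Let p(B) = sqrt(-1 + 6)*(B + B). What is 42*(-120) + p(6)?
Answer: -5040 + 12*sqrt(5) ≈ -5013.2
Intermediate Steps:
p(B) = 2*B*sqrt(5) (p(B) = sqrt(5)*(2*B) = 2*B*sqrt(5))
42*(-120) + p(6) = 42*(-120) + 2*6*sqrt(5) = -5040 + 12*sqrt(5)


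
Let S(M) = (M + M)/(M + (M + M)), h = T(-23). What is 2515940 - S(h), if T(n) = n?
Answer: 7547818/3 ≈ 2.5159e+6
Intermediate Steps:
h = -23
S(M) = ⅔ (S(M) = (2*M)/(M + 2*M) = (2*M)/((3*M)) = (2*M)*(1/(3*M)) = ⅔)
2515940 - S(h) = 2515940 - 1*⅔ = 2515940 - ⅔ = 7547818/3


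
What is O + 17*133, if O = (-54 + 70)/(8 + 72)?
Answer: 11306/5 ≈ 2261.2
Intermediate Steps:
O = ⅕ (O = 16/80 = 16*(1/80) = ⅕ ≈ 0.20000)
O + 17*133 = ⅕ + 17*133 = ⅕ + 2261 = 11306/5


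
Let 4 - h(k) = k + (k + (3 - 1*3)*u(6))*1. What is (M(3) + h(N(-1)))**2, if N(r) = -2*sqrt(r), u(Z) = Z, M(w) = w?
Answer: 33 + 56*I ≈ 33.0 + 56.0*I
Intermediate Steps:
h(k) = 4 - 2*k (h(k) = 4 - (k + (k + (3 - 1*3)*6)*1) = 4 - (k + (k + (3 - 3)*6)*1) = 4 - (k + (k + 0*6)*1) = 4 - (k + (k + 0)*1) = 4 - (k + k*1) = 4 - (k + k) = 4 - 2*k)
(M(3) + h(N(-1)))**2 = (3 + (4 - (-4)*sqrt(-1)))**2 = (3 + (4 - (-4)*I))**2 = (3 + (4 + 4*I))**2 = (7 + 4*I)**2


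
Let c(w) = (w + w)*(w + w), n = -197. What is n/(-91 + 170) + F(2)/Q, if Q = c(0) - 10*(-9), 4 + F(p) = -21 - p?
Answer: -2207/790 ≈ -2.7937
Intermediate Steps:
F(p) = -25 - p (F(p) = -4 + (-21 - p) = -25 - p)
c(w) = 4*w**2 (c(w) = (2*w)*(2*w) = 4*w**2)
Q = 90 (Q = 4*0**2 - 10*(-9) = 4*0 + 90 = 0 + 90 = 90)
n/(-91 + 170) + F(2)/Q = -197/(-91 + 170) + (-25 - 1*2)/90 = -197/79 + (-25 - 2)*(1/90) = -197*1/79 - 27*1/90 = -197/79 - 3/10 = -2207/790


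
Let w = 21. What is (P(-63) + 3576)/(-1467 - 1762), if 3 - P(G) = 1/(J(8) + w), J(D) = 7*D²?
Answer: -1678550/1514401 ≈ -1.1084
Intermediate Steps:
P(G) = 1406/469 (P(G) = 3 - 1/(7*8² + 21) = 3 - 1/(7*64 + 21) = 3 - 1/(448 + 21) = 3 - 1/469 = 1406/469)
(P(-63) + 3576)/(-1467 - 1762) = (1406/469 + 3576)/(-1467 - 1762) = (1678550/469)/(-3229) = (1678550/469)*(-1/3229) = -1678550/1514401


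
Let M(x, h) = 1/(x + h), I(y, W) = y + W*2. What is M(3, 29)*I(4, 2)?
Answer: ¼ ≈ 0.25000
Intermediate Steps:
I(y, W) = y + 2*W
M(x, h) = 1/(h + x)
M(3, 29)*I(4, 2) = (4 + 2*2)/(29 + 3) = (4 + 4)/32 = (1/32)*8 = ¼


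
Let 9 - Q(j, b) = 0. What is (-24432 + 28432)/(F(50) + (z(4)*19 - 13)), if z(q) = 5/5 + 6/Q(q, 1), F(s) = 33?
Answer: 2400/31 ≈ 77.419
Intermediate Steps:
Q(j, b) = 9 (Q(j, b) = 9 - 1*0 = 9 + 0 = 9)
z(q) = 5/3 (z(q) = 5/5 + 6/9 = 5*(⅕) + 6*(⅑) = 1 + ⅔ = 5/3)
(-24432 + 28432)/(F(50) + (z(4)*19 - 13)) = (-24432 + 28432)/(33 + ((5/3)*19 - 13)) = 4000/(33 + (95/3 - 13)) = 4000/(33 + 56/3) = 4000/(155/3) = 4000*(3/155) = 2400/31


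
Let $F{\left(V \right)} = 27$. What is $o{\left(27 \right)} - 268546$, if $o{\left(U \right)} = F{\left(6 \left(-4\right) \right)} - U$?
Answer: $-268546$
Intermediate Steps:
$o{\left(U \right)} = 27 - U$
$o{\left(27 \right)} - 268546 = \left(27 - 27\right) - 268546 = 0 - 268546 = -268546$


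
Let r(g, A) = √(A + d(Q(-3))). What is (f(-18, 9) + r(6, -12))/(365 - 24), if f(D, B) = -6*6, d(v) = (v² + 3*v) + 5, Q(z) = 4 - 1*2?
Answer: -36/341 + √3/341 ≈ -0.10049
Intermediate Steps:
Q(z) = 2 (Q(z) = 4 - 2 = 2)
d(v) = 5 + v² + 3*v
r(g, A) = √(15 + A) (r(g, A) = √(A + (5 + 2² + 3*2)) = √(A + (5 + 4 + 6)) = √(A + 15) = √(15 + A))
f(D, B) = -36
(f(-18, 9) + r(6, -12))/(365 - 24) = (-36 + √(15 - 12))/(365 - 24) = (-36 + √3)/341 = (-36 + √3)*(1/341) = -36/341 + √3/341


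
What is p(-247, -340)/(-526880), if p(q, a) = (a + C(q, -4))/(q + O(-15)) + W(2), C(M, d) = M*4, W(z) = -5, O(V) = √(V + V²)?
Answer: -24021/32033777120 - 83*√210/2002111070 ≈ -1.3506e-6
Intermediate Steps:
C(M, d) = 4*M
p(q, a) = -5 + (a + 4*q)/(q + √210) (p(q, a) = (a + 4*q)/(q + √(-15*(1 - 15))) - 5 = (a + 4*q)/(q + √(-15*(-14))) - 5 = (a + 4*q)/(q + √210) - 5 = -5 + (a + 4*q)/(q + √210))
p(-247, -340)/(-526880) = ((-340 - 1*(-247) - 5*√210)/(-247 + √210))/(-526880) = ((-340 + 247 - 5*√210)/(-247 + √210))*(-1/526880) = ((-93 - 5*√210)/(-247 + √210))*(-1/526880) = -(-93 - 5*√210)/(526880*(-247 + √210))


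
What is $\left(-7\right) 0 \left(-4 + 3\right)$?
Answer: $0$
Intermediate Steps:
$\left(-7\right) 0 \left(-4 + 3\right) = 0 \left(-1\right) = 0$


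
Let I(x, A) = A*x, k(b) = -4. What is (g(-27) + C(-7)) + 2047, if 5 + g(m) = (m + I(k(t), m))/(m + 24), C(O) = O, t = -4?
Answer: 2008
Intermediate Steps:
g(m) = -5 - 3*m/(24 + m) (g(m) = -5 + (m + m*(-4))/(m + 24) = -5 + (m - 4*m)/(24 + m) = -5 + (-3*m)/(24 + m) = -5 - 3*m/(24 + m))
(g(-27) + C(-7)) + 2047 = (8*(-15 - 1*(-27))/(24 - 27) - 7) + 2047 = (8*(-15 + 27)/(-3) - 7) + 2047 = (8*(-⅓)*12 - 7) + 2047 = (-32 - 7) + 2047 = -39 + 2047 = 2008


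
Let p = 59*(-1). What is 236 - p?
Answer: 295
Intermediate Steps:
p = -59
236 - p = 236 - 1*(-59) = 236 + 59 = 295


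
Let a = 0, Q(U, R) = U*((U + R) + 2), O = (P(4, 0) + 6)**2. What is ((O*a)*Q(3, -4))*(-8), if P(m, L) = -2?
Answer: 0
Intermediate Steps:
O = 16 (O = (-2 + 6)**2 = 4**2 = 16)
Q(U, R) = U*(2 + R + U) (Q(U, R) = U*((R + U) + 2) = U*(2 + R + U))
((O*a)*Q(3, -4))*(-8) = ((16*0)*(3*(2 - 4 + 3)))*(-8) = (0*(3*1))*(-8) = (0*3)*(-8) = 0*(-8) = 0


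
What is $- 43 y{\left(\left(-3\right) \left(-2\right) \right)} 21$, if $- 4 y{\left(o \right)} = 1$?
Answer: $\frac{903}{4} \approx 225.75$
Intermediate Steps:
$y{\left(o \right)} = - \frac{1}{4}$ ($y{\left(o \right)} = \left(- \frac{1}{4}\right) 1 = - \frac{1}{4}$)
$- 43 y{\left(\left(-3\right) \left(-2\right) \right)} 21 = \left(-43\right) \left(- \frac{1}{4}\right) 21 = \frac{43}{4} \cdot 21 = \frac{903}{4}$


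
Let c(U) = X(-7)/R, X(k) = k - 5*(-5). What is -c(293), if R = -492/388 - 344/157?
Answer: 274122/52679 ≈ 5.2036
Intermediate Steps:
R = -52679/15229 (R = -492*1/388 - 344*1/157 = -123/97 - 344/157 = -52679/15229 ≈ -3.4591)
X(k) = 25 + k (X(k) = k + 25 = 25 + k)
c(U) = -274122/52679 (c(U) = (25 - 7)/(-52679/15229) = 18*(-15229/52679) = -274122/52679)
-c(293) = -1*(-274122/52679) = 274122/52679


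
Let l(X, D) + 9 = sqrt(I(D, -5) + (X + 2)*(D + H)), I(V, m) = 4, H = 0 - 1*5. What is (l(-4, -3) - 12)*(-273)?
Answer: 5733 - 546*sqrt(5) ≈ 4512.1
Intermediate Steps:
H = -5 (H = 0 - 5 = -5)
l(X, D) = -9 + sqrt(4 + (-5 + D)*(2 + X)) (l(X, D) = -9 + sqrt(4 + (X + 2)*(D - 5)) = -9 + sqrt(4 + (2 + X)*(-5 + D)) = -9 + sqrt(4 + (-5 + D)*(2 + X)))
(l(-4, -3) - 12)*(-273) = ((-9 + sqrt(-6 - 5*(-4) + 2*(-3) - 3*(-4))) - 12)*(-273) = ((-9 + sqrt(-6 + 20 - 6 + 12)) - 12)*(-273) = ((-9 + sqrt(20)) - 12)*(-273) = ((-9 + 2*sqrt(5)) - 12)*(-273) = (-21 + 2*sqrt(5))*(-273) = 5733 - 546*sqrt(5)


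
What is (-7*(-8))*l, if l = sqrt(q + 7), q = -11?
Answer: 112*I ≈ 112.0*I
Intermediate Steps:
l = 2*I (l = sqrt(-11 + 7) = sqrt(-4) = 2*I ≈ 2.0*I)
(-7*(-8))*l = (-7*(-8))*(2*I) = 56*(2*I) = 112*I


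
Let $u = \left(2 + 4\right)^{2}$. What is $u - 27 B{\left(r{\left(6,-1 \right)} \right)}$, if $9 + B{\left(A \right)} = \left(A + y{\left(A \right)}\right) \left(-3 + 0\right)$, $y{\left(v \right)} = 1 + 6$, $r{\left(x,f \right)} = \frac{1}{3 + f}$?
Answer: $\frac{1773}{2} \approx 886.5$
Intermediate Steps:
$y{\left(v \right)} = 7$
$B{\left(A \right)} = -30 - 3 A$ ($B{\left(A \right)} = -9 + \left(A + 7\right) \left(-3 + 0\right) = -9 + \left(7 + A\right) \left(-3\right) = -9 - \left(21 + 3 A\right) = -30 - 3 A$)
$u = 36$ ($u = 6^{2} = 36$)
$u - 27 B{\left(r{\left(6,-1 \right)} \right)} = 36 - 27 \left(-30 - \frac{3}{3 - 1}\right) = 36 - 27 \left(-30 - \frac{3}{2}\right) = 36 - - \frac{1701}{2} = 36 + \frac{1701}{2} = \frac{1773}{2}$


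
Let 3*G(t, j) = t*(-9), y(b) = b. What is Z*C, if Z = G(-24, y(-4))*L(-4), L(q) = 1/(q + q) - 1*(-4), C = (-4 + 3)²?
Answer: 279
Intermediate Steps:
C = 1 (C = (-1)² = 1)
G(t, j) = -3*t (G(t, j) = (t*(-9))/3 = (-9*t)/3 = -3*t)
L(q) = 4 + 1/(2*q) (L(q) = 1/(2*q) + 4 = 4 + 1/(2*q))
Z = 279 (Z = (-3*(-24))*(4 + (½)/(-4)) = 72*(4 + (½)*(-¼)) = 72*(4 - ⅛) = 72*(31/8) = 279)
Z*C = 279*1 = 279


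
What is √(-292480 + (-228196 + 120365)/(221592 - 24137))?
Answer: I*√39458031321945/11615 ≈ 540.81*I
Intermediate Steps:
√(-292480 + (-228196 + 120365)/(221592 - 24137)) = √(-292480 - 107831/197455) = √(-292480 - 107831*1/197455) = √(-292480 - 6343/11615) = √(-3397161543/11615) = I*√39458031321945/11615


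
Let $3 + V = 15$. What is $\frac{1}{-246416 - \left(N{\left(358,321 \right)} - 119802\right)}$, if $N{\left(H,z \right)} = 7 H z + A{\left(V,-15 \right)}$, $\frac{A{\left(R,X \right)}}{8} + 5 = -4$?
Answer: $- \frac{1}{930968} \approx -1.0742 \cdot 10^{-6}$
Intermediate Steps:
$V = 12$ ($V = -3 + 15 = 12$)
$A{\left(R,X \right)} = -72$ ($A{\left(R,X \right)} = -40 + 8 \left(-4\right) = -40 - 32 = -72$)
$N{\left(H,z \right)} = -72 + 7 H z$ ($N{\left(H,z \right)} = 7 H z - 72 = -72 + 7 H z$)
$\frac{1}{-246416 - \left(N{\left(358,321 \right)} - 119802\right)} = \frac{1}{-246416 - \left(\left(-72 + 7 \cdot 358 \cdot 321\right) - 119802\right)} = \frac{1}{-246416 - \left(\left(-72 + 804426\right) - 119802\right)} = \frac{1}{-246416 - \left(804354 - 119802\right)} = \frac{1}{-246416 - 684552} = \frac{1}{-930968} = - \frac{1}{930968}$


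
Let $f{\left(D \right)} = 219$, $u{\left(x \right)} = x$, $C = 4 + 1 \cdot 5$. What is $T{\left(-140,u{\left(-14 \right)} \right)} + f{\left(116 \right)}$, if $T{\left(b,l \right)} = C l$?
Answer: $93$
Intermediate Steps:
$C = 9$ ($C = 4 + 5 = 9$)
$T{\left(b,l \right)} = 9 l$
$T{\left(-140,u{\left(-14 \right)} \right)} + f{\left(116 \right)} = 9 \left(-14\right) + 219 = -126 + 219 = 93$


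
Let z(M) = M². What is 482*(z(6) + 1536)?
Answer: 757704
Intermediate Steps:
482*(z(6) + 1536) = 482*(6² + 1536) = 482*(36 + 1536) = 482*1572 = 757704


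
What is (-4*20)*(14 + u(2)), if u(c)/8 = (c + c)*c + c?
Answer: -7520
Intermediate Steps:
u(c) = 8*c + 16*c² (u(c) = 8*((c + c)*c + c) = 8*((2*c)*c + c) = 8*(2*c² + c) = 8*(c + 2*c²) = 8*c + 16*c²)
(-4*20)*(14 + u(2)) = (-4*20)*(14 + 8*2*(1 + 2*2)) = -80*(14 + 8*2*(1 + 4)) = -80*(14 + 8*2*5) = -80*(14 + 80) = -80*94 = -7520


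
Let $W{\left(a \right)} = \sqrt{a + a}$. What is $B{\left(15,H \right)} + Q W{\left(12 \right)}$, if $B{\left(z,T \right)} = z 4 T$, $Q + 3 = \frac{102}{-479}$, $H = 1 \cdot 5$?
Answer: $300 - \frac{3078 \sqrt{6}}{479} \approx 284.26$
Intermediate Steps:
$H = 5$
$Q = - \frac{1539}{479}$ ($Q = -3 + \frac{102}{-479} = -3 + 102 \left(- \frac{1}{479}\right) = -3 - \frac{102}{479} = - \frac{1539}{479} \approx -3.2129$)
$B{\left(z,T \right)} = 4 T z$ ($B{\left(z,T \right)} = 4 z T = 4 T z$)
$W{\left(a \right)} = \sqrt{2} \sqrt{a}$ ($W{\left(a \right)} = \sqrt{2 a} = \sqrt{2} \sqrt{a}$)
$B{\left(15,H \right)} + Q W{\left(12 \right)} = 4 \cdot 5 \cdot 15 - \frac{1539 \sqrt{2} \sqrt{12}}{479} = 300 - \frac{1539 \sqrt{2} \cdot 2 \sqrt{3}}{479} = 300 - \frac{1539 \cdot 2 \sqrt{6}}{479} = 300 - \frac{3078 \sqrt{6}}{479}$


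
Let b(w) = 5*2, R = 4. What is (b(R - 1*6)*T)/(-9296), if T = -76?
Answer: 95/1162 ≈ 0.081756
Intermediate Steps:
b(w) = 10
(b(R - 1*6)*T)/(-9296) = (10*(-76))/(-9296) = -760*(-1/9296) = 95/1162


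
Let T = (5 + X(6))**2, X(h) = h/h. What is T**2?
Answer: 1296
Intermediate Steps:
X(h) = 1
T = 36 (T = (5 + 1)**2 = 6**2 = 36)
T**2 = 36**2 = 1296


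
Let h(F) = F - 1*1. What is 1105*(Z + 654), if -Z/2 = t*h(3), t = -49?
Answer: 939250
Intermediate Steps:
h(F) = -1 + F (h(F) = F - 1 = -1 + F)
Z = 196 (Z = -(-98)*(-1 + 3) = -(-98)*2 = -2*(-98) = 196)
1105*(Z + 654) = 1105*(196 + 654) = 1105*850 = 939250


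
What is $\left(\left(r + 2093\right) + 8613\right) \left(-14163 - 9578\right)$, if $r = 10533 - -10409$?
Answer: $-751355168$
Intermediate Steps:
$r = 20942$ ($r = 10533 + 10409 = 20942$)
$\left(\left(r + 2093\right) + 8613\right) \left(-14163 - 9578\right) = \left(\left(20942 + 2093\right) + 8613\right) \left(-14163 - 9578\right) = \left(23035 + 8613\right) \left(-23741\right) = 31648 \left(-23741\right) = -751355168$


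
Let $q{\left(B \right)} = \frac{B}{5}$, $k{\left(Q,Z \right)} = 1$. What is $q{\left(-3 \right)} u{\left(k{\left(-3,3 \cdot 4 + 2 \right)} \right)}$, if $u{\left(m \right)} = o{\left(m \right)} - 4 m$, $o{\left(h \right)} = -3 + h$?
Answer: $\frac{18}{5} \approx 3.6$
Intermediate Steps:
$u{\left(m \right)} = -3 - 3 m$ ($u{\left(m \right)} = \left(-3 + m\right) - 4 m = -3 - 3 m$)
$q{\left(B \right)} = \frac{B}{5}$ ($q{\left(B \right)} = B \frac{1}{5} = \frac{B}{5}$)
$q{\left(-3 \right)} u{\left(k{\left(-3,3 \cdot 4 + 2 \right)} \right)} = \frac{1}{5} \left(-3\right) \left(-3 - 3\right) = - \frac{3 \left(-3 - 3\right)}{5} = \left(- \frac{3}{5}\right) \left(-6\right) = \frac{18}{5}$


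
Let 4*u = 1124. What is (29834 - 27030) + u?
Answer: 3085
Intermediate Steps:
u = 281 (u = (¼)*1124 = 281)
(29834 - 27030) + u = (29834 - 27030) + 281 = 2804 + 281 = 3085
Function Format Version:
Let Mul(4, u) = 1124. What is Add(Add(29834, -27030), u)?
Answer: 3085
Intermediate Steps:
u = 281 (u = Mul(Rational(1, 4), 1124) = 281)
Add(Add(29834, -27030), u) = Add(Add(29834, -27030), 281) = Add(2804, 281) = 3085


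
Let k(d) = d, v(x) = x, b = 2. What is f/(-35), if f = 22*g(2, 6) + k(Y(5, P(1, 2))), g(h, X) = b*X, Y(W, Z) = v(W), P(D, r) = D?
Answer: -269/35 ≈ -7.6857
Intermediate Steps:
Y(W, Z) = W
g(h, X) = 2*X
f = 269 (f = 22*(2*6) + 5 = 22*12 + 5 = 264 + 5 = 269)
f/(-35) = 269/(-35) = -1/35*269 = -269/35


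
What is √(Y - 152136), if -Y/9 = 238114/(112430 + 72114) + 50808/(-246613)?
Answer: 3*I*√547103077730083494775039/5688868684 ≈ 390.06*I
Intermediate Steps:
Y = -222055633485/22755474736 (Y = -9*(238114/(112430 + 72114) + 50808/(-246613)) = -9*(238114/184544 + 50808*(-1/246613)) = -9*(238114*(1/184544) - 50808/246613) = -9*(119057/92272 - 50808/246613) = -9*24672848165/22755474736 = -222055633485/22755474736 ≈ -9.7583)
√(Y - 152136) = √(-222055633485/22755474736 - 152136) = √(-3462148960069581/22755474736) = 3*I*√547103077730083494775039/5688868684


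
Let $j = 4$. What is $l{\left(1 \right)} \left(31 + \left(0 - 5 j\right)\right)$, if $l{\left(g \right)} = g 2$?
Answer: $22$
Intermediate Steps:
$l{\left(g \right)} = 2 g$
$l{\left(1 \right)} \left(31 + \left(0 - 5 j\right)\right) = 2 \cdot 1 \left(31 + \left(0 - 20\right)\right) = 2 \left(31 + \left(0 - 20\right)\right) = 2 \left(31 - 20\right) = 2 \cdot 11 = 22$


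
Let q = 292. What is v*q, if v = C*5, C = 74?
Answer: 108040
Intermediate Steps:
v = 370 (v = 74*5 = 370)
v*q = 370*292 = 108040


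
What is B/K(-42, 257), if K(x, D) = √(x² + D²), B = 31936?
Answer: 31936*√67813/67813 ≈ 122.64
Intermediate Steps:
K(x, D) = √(D² + x²)
B/K(-42, 257) = 31936/(√(257² + (-42)²)) = 31936/(√(66049 + 1764)) = 31936/(√67813) = 31936*(√67813/67813) = 31936*√67813/67813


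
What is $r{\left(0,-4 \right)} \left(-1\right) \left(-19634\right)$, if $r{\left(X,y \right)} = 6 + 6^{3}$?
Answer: $4358748$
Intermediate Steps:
$r{\left(X,y \right)} = 222$ ($r{\left(X,y \right)} = 6 + 216 = 222$)
$r{\left(0,-4 \right)} \left(-1\right) \left(-19634\right) = 222 \left(-1\right) \left(-19634\right) = \left(-222\right) \left(-19634\right) = 4358748$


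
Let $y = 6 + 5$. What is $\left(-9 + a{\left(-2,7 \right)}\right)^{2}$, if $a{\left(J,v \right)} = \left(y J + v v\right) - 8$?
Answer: $100$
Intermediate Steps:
$y = 11$
$a{\left(J,v \right)} = -8 + v^{2} + 11 J$ ($a{\left(J,v \right)} = \left(11 J + v v\right) - 8 = \left(11 J + v^{2}\right) - 8 = \left(v^{2} + 11 J\right) - 8 = -8 + v^{2} + 11 J$)
$\left(-9 + a{\left(-2,7 \right)}\right)^{2} = \left(-9 + \left(-8 + 7^{2} + 11 \left(-2\right)\right)\right)^{2} = \left(-9 - -19\right)^{2} = \left(-9 + 19\right)^{2} = 10^{2} = 100$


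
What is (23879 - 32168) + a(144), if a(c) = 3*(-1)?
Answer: -8292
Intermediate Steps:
a(c) = -3
(23879 - 32168) + a(144) = (23879 - 32168) - 3 = -8289 - 3 = -8292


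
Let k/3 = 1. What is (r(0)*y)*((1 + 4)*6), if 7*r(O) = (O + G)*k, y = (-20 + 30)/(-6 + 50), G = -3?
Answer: -675/77 ≈ -8.7662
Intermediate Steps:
k = 3 (k = 3*1 = 3)
y = 5/22 (y = 10/44 = 10*(1/44) = 5/22 ≈ 0.22727)
r(O) = -9/7 + 3*O/7 (r(O) = ((O - 3)*3)/7 = ((-3 + O)*3)/7 = (-9 + 3*O)/7 = -9/7 + 3*O/7)
(r(0)*y)*((1 + 4)*6) = ((-9/7 + (3/7)*0)*(5/22))*((1 + 4)*6) = ((-9/7 + 0)*(5/22))*(5*6) = -9/7*5/22*30 = -45/154*30 = -675/77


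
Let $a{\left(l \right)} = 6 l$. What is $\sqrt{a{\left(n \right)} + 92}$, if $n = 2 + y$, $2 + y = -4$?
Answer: $2 \sqrt{17} \approx 8.2462$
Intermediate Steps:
$y = -6$ ($y = -2 - 4 = -6$)
$n = -4$ ($n = 2 - 6 = -4$)
$\sqrt{a{\left(n \right)} + 92} = \sqrt{6 \left(-4\right) + 92} = \sqrt{-24 + 92} = \sqrt{68} = 2 \sqrt{17}$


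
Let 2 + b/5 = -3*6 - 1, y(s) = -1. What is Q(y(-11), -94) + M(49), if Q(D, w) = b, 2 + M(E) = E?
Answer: -58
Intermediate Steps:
M(E) = -2 + E
b = -105 (b = -10 + 5*(-3*6 - 1) = -10 + 5*(-18 - 1) = -10 + 5*(-19) = -10 - 95 = -105)
Q(D, w) = -105
Q(y(-11), -94) + M(49) = -105 + (-2 + 49) = -105 + 47 = -58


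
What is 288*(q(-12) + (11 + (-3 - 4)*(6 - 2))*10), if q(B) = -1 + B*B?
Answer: -7776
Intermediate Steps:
q(B) = -1 + B²
288*(q(-12) + (11 + (-3 - 4)*(6 - 2))*10) = 288*((-1 + (-12)²) + (11 + (-3 - 4)*(6 - 2))*10) = 288*((-1 + 144) + (11 - 7*4)*10) = 288*(143 + (11 - 28)*10) = 288*(143 - 17*10) = 288*(143 - 170) = 288*(-27) = -7776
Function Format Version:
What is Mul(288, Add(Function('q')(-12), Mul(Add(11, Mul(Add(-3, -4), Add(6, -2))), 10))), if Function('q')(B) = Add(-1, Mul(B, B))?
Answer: -7776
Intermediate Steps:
Function('q')(B) = Add(-1, Pow(B, 2))
Mul(288, Add(Function('q')(-12), Mul(Add(11, Mul(Add(-3, -4), Add(6, -2))), 10))) = Mul(288, Add(Add(-1, Pow(-12, 2)), Mul(Add(11, Mul(Add(-3, -4), Add(6, -2))), 10))) = Mul(288, Add(Add(-1, 144), Mul(Add(11, Mul(-7, 4)), 10))) = Mul(288, Add(143, Mul(Add(11, -28), 10))) = Mul(288, Add(143, Mul(-17, 10))) = Mul(288, Add(143, -170)) = Mul(288, -27) = -7776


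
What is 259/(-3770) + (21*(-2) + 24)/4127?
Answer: -1136753/15558790 ≈ -0.073062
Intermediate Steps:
259/(-3770) + (21*(-2) + 24)/4127 = 259*(-1/3770) + (-42 + 24)*(1/4127) = -259/3770 - 18*1/4127 = -259/3770 - 18/4127 = -1136753/15558790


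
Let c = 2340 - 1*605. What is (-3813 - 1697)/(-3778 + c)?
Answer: 5510/2043 ≈ 2.6970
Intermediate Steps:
c = 1735 (c = 2340 - 605 = 1735)
(-3813 - 1697)/(-3778 + c) = (-3813 - 1697)/(-3778 + 1735) = -5510/(-2043) = -5510*(-1/2043) = 5510/2043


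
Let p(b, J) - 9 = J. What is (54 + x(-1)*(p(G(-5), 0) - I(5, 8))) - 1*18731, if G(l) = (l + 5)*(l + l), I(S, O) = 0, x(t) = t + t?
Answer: -18695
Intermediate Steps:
x(t) = 2*t
G(l) = 2*l*(5 + l) (G(l) = (5 + l)*(2*l) = 2*l*(5 + l))
p(b, J) = 9 + J
(54 + x(-1)*(p(G(-5), 0) - I(5, 8))) - 1*18731 = (54 + (2*(-1))*((9 + 0) - 1*0)) - 1*18731 = (54 - 2*(9 + 0)) - 18731 = (54 - 2*9) - 18731 = (54 - 18) - 18731 = 36 - 18731 = -18695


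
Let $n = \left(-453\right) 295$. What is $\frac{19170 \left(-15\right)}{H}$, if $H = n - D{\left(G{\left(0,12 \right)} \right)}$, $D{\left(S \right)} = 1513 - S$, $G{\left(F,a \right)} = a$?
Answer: $\frac{143775}{67568} \approx 2.1279$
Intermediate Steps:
$n = -133635$
$H = -135136$ ($H = -133635 - \left(1513 - 12\right) = -133635 - 1501 = -135136$)
$\frac{19170 \left(-15\right)}{H} = \frac{19170 \left(-15\right)}{-135136} = \left(-287550\right) \left(- \frac{1}{135136}\right) = \frac{143775}{67568}$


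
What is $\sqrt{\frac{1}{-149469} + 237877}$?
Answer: $\frac{392 \sqrt{34584585627}}{149469} \approx 487.73$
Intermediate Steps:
$\sqrt{\frac{1}{-149469} + 237877} = \sqrt{- \frac{1}{149469} + 237877} = \sqrt{\frac{35555237312}{149469}} = \frac{392 \sqrt{34584585627}}{149469}$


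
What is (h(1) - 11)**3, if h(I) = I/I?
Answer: -1000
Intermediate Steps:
h(I) = 1
(h(1) - 11)**3 = (1 - 11)**3 = (-10)**3 = -1000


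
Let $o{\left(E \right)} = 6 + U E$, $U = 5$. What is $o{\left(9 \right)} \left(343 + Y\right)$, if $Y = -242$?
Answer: $5151$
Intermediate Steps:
$o{\left(E \right)} = 6 + 5 E$
$o{\left(9 \right)} \left(343 + Y\right) = \left(6 + 5 \cdot 9\right) \left(343 - 242\right) = \left(6 + 45\right) 101 = 51 \cdot 101 = 5151$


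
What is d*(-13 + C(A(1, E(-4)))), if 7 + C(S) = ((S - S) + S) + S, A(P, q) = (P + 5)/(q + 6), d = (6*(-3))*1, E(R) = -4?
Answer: 252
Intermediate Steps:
d = -18 (d = -18*1 = -18)
A(P, q) = (5 + P)/(6 + q)
C(S) = -7 + 2*S (C(S) = -7 + (((S - S) + S) + S) = -7 + ((0 + S) + S) = -7 + (S + S) = -7 + 2*S)
d*(-13 + C(A(1, E(-4)))) = -18*(-13 + (-7 + 2*((5 + 1)/(6 - 4)))) = -18*(-13 + (-7 + 2*(6/2))) = -18*(-13 + (-7 + 2*((½)*6))) = -18*(-13 + (-7 + 2*3)) = -18*(-13 + (-7 + 6)) = -18*(-13 - 1) = -18*(-14) = 252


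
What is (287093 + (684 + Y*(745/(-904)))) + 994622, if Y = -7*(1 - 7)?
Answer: 579628703/452 ≈ 1.2824e+6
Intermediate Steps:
Y = 42 (Y = -7*(-6) = 42)
(287093 + (684 + Y*(745/(-904)))) + 994622 = (287093 + (684 + 42*(745/(-904)))) + 994622 = (287093 + (684 + 42*(745*(-1/904)))) + 994622 = (287093 + (684 + 42*(-745/904))) + 994622 = (287093 + (684 - 15645/452)) + 994622 = (287093 + 293523/452) + 994622 = 130059559/452 + 994622 = 579628703/452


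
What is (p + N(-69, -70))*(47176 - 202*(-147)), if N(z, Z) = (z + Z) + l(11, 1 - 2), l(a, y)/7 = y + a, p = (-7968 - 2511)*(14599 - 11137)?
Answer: -2788718071290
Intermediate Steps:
p = -36278298 (p = -10479*3462 = -36278298)
l(a, y) = 7*a + 7*y (l(a, y) = 7*(y + a) = 7*(a + y) = 7*a + 7*y)
N(z, Z) = 70 + Z + z (N(z, Z) = (z + Z) + (7*11 + 7*(1 - 2)) = (Z + z) + (77 + 7*(-1)) = (Z + z) + (77 - 7) = (Z + z) + 70 = 70 + Z + z)
(p + N(-69, -70))*(47176 - 202*(-147)) = (-36278298 + (70 - 70 - 69))*(47176 - 202*(-147)) = (-36278298 - 69)*(47176 + 29694) = -36278367*76870 = -2788718071290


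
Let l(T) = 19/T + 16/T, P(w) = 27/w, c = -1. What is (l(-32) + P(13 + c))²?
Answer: 1369/1024 ≈ 1.3369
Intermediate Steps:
l(T) = 35/T
(l(-32) + P(13 + c))² = (35/(-32) + 27/(13 - 1))² = (35*(-1/32) + 27/12)² = (-35/32 + 27*(1/12))² = (-35/32 + 9/4)² = (37/32)² = 1369/1024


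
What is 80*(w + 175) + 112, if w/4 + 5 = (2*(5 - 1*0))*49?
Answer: 169312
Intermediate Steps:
w = 1940 (w = -20 + 4*((2*(5 - 1*0))*49) = -20 + 4*((2*(5 + 0))*49) = -20 + 4*((2*5)*49) = -20 + 4*(10*49) = -20 + 4*490 = -20 + 1960 = 1940)
80*(w + 175) + 112 = 80*(1940 + 175) + 112 = 80*2115 + 112 = 169200 + 112 = 169312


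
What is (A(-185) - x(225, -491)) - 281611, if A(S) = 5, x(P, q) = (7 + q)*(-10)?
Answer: -286446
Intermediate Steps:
x(P, q) = -70 - 10*q
(A(-185) - x(225, -491)) - 281611 = (5 - (-70 - 10*(-491))) - 281611 = (5 - (-70 + 4910)) - 281611 = (5 - 1*4840) - 281611 = (5 - 4840) - 281611 = -4835 - 281611 = -286446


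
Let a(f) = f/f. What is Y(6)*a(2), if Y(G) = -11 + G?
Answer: -5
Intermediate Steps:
a(f) = 1
Y(6)*a(2) = (-11 + 6)*1 = -5*1 = -5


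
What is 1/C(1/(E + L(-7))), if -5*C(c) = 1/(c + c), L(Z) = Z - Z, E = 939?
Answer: -10/939 ≈ -0.010650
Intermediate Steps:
L(Z) = 0
C(c) = -1/(10*c) (C(c) = -1/(5*(c + c)) = -1/(2*c)/5 = -1/(10*c))
1/C(1/(E + L(-7))) = 1/(-1/(10*(1/(939 + 0)))) = 1/(-1/(10*(1/939))) = 1/(-1/(10*1/939)) = 1/(-1/10*939) = 1/(-939/10) = -10/939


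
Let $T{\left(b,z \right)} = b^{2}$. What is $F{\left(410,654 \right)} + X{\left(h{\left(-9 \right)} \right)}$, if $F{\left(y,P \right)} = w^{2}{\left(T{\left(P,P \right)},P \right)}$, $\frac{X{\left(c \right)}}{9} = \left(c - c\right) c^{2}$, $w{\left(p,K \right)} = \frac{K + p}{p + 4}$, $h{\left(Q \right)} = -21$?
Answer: $\frac{1835008569}{1829443984} \approx 1.003$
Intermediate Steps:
$w{\left(p,K \right)} = \frac{K + p}{4 + p}$
$X{\left(c \right)} = 0$ ($X{\left(c \right)} = 9 \left(c - c\right) c^{2} = 9 \cdot 0 c^{2} = 9 \cdot 0 = 0$)
$F{\left(y,P \right)} = \frac{\left(P + P^{2}\right)^{2}}{\left(4 + P^{2}\right)^{2}}$ ($F{\left(y,P \right)} = \left(\frac{P + P^{2}}{4 + P^{2}}\right)^{2} = \frac{\left(P + P^{2}\right)^{2}}{\left(4 + P^{2}\right)^{2}}$)
$F{\left(410,654 \right)} + X{\left(h{\left(-9 \right)} \right)} = \frac{654^{2} \left(1 + 654\right)^{2}}{\left(4 + 654^{2}\right)^{2}} + 0 = \frac{427716 \cdot 655^{2}}{\left(4 + 427716\right)^{2}} + 0 = 427716 \cdot 429025 \cdot \frac{1}{182944398400} + 0 = \frac{1835008569}{1829443984} + 0 = \frac{1835008569}{1829443984}$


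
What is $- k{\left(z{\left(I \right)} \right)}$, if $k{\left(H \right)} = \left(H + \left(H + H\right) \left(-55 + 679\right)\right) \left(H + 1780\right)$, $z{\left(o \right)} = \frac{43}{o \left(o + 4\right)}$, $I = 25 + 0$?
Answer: $- \frac{69311192901}{525625} \approx -1.3186 \cdot 10^{5}$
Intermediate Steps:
$I = 25$
$z{\left(o \right)} = \frac{43}{o \left(4 + o\right)}$
$k{\left(H \right)} = 1249 H \left(1780 + H\right)$ ($k{\left(H \right)} = \left(H + 2 H 624\right) \left(1780 + H\right) = \left(H + 1248 H\right) \left(1780 + H\right) = 1249 H \left(1780 + H\right)$)
$- k{\left(z{\left(I \right)} \right)} = - 1249 \frac{43}{25 \left(4 + 25\right)} \left(1780 + \frac{43}{25 \left(4 + 25\right)}\right) = - 1249 \cdot 43 \cdot \frac{1}{25} \cdot \frac{1}{29} \left(1780 + 43 \cdot \frac{1}{25} \cdot \frac{1}{29}\right) = - \frac{1249 \cdot 43 \left(1780 + \frac{43}{725}\right)}{725} = - \frac{1249 \cdot 43 \cdot 1290543}{725 \cdot 725} = \left(-1\right) \frac{69311192901}{525625} = - \frac{69311192901}{525625}$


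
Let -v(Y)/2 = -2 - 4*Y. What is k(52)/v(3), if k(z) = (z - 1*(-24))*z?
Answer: 988/7 ≈ 141.14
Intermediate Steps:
v(Y) = 4 + 8*Y (v(Y) = -2*(-2 - 4*Y) = 4 + 8*Y)
k(z) = z*(24 + z) (k(z) = (z + 24)*z = (24 + z)*z = z*(24 + z))
k(52)/v(3) = (52*(24 + 52))/(4 + 8*3) = (52*76)/(4 + 24) = 3952/28 = 3952*(1/28) = 988/7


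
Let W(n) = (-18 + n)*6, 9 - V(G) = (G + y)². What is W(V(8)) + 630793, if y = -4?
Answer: 630643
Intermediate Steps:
V(G) = 9 - (-4 + G)² (V(G) = 9 - (G - 4)² = 9 - (-4 + G)²)
W(n) = -108 + 6*n
W(V(8)) + 630793 = (-108 + 6*(9 - (-4 + 8)²)) + 630793 = (-108 + 6*(9 - 1*4²)) + 630793 = (-108 + 6*(9 - 1*16)) + 630793 = (-108 + 6*(9 - 16)) + 630793 = (-108 + 6*(-7)) + 630793 = (-108 - 42) + 630793 = -150 + 630793 = 630643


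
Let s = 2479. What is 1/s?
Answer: 1/2479 ≈ 0.00040339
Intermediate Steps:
1/s = 1/2479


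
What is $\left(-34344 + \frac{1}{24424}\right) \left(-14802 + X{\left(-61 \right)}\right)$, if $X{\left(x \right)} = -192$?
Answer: $\frac{6288617458935}{12212} \approx 5.1495 \cdot 10^{8}$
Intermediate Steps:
$\left(-34344 + \frac{1}{24424}\right) \left(-14802 + X{\left(-61 \right)}\right) = \left(-34344 + \frac{1}{24424}\right) \left(-14802 - 192\right) = \left(-34344 + \frac{1}{24424}\right) \left(-14994\right) = \left(- \frac{838817855}{24424}\right) \left(-14994\right) = \frac{6288617458935}{12212}$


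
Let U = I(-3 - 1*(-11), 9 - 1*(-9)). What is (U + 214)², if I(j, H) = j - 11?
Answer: 44521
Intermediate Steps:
I(j, H) = -11 + j
U = -3 (U = -11 + (-3 - 1*(-11)) = -11 + (-3 + 11) = -11 + 8 = -3)
(U + 214)² = (-3 + 214)² = 211² = 44521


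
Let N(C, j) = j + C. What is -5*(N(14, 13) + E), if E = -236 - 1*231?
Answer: 2200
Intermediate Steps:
N(C, j) = C + j
E = -467 (E = -236 - 231 = -467)
-5*(N(14, 13) + E) = -5*((14 + 13) - 467) = -5*(27 - 467) = -5*(-440) = 2200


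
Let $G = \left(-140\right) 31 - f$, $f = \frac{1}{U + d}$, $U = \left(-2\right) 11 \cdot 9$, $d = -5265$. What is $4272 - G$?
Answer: $\frac{47047355}{5463} \approx 8612.0$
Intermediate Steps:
$U = -198$ ($U = \left(-22\right) 9 = -198$)
$f = - \frac{1}{5463}$ ($f = \frac{1}{-198 - 5265} = \frac{1}{-5463} = - \frac{1}{5463} \approx -0.00018305$)
$G = - \frac{23709419}{5463}$ ($G = \left(-140\right) 31 - - \frac{1}{5463} = -4340 + \frac{1}{5463} = - \frac{23709419}{5463} \approx -4340.0$)
$4272 - G = 4272 - - \frac{23709419}{5463} = 4272 + \frac{23709419}{5463} = \frac{47047355}{5463}$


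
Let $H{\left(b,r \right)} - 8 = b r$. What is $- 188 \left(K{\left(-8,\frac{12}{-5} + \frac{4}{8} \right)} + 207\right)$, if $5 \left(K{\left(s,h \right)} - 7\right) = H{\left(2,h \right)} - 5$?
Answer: $- \frac{1005048}{25} \approx -40202.0$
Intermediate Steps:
$H{\left(b,r \right)} = 8 + b r$
$K{\left(s,h \right)} = \frac{38}{5} + \frac{2 h}{5}$ ($K{\left(s,h \right)} = 7 + \frac{\left(8 + 2 h\right) - 5}{5} = 7 + \frac{3 + 2 h}{5} = 7 + \left(\frac{3}{5} + \frac{2 h}{5}\right) = \frac{38}{5} + \frac{2 h}{5}$)
$- 188 \left(K{\left(-8,\frac{12}{-5} + \frac{4}{8} \right)} + 207\right) = - 188 \left(\left(\frac{38}{5} + \frac{2 \left(\frac{12}{-5} + \frac{4}{8}\right)}{5}\right) + 207\right) = - 188 \left(\left(\frac{38}{5} + \frac{2 \left(12 \left(- \frac{1}{5}\right) + 4 \cdot \frac{1}{8}\right)}{5}\right) + 207\right) = - 188 \left(\left(\frac{38}{5} + \frac{2 \left(- \frac{12}{5} + \frac{1}{2}\right)}{5}\right) + 207\right) = - 188 \left(\left(\frac{38}{5} + \frac{2}{5} \left(- \frac{19}{10}\right)\right) + 207\right) = - 188 \left(\left(\frac{38}{5} - \frac{19}{25}\right) + 207\right) = - 188 \left(\frac{171}{25} + 207\right) = \left(-188\right) \frac{5346}{25} = - \frac{1005048}{25}$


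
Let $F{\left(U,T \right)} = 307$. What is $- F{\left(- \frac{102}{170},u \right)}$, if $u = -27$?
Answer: $-307$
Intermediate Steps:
$- F{\left(- \frac{102}{170},u \right)} = \left(-1\right) 307 = -307$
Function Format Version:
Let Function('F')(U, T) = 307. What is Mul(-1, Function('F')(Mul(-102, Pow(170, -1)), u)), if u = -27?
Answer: -307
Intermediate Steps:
Mul(-1, Function('F')(Mul(-102, Pow(170, -1)), u)) = Mul(-1, 307) = -307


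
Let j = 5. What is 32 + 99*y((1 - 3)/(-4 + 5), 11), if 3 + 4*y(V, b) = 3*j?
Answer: 329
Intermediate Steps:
y(V, b) = 3 (y(V, b) = -¾ + (3*5)/4 = -¾ + (¼)*15 = -¾ + 15/4 = 3)
32 + 99*y((1 - 3)/(-4 + 5), 11) = 32 + 99*3 = 32 + 297 = 329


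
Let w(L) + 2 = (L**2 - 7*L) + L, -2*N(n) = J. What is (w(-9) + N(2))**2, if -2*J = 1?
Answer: 284089/16 ≈ 17756.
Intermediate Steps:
J = -1/2 (J = -1/2*1 = -1/2 ≈ -0.50000)
N(n) = 1/4 (N(n) = -1/2*(-1/2) = 1/4)
w(L) = -2 + L**2 - 6*L (w(L) = -2 + ((L**2 - 7*L) + L) = -2 + (L**2 - 6*L) = -2 + L**2 - 6*L)
(w(-9) + N(2))**2 = ((-2 + (-9)**2 - 6*(-9)) + 1/4)**2 = ((-2 + 81 + 54) + 1/4)**2 = (133 + 1/4)**2 = (533/4)**2 = 284089/16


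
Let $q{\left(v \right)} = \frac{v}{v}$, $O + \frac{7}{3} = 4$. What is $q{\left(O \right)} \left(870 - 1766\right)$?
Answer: $-896$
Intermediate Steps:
$O = \frac{5}{3}$ ($O = - \frac{7}{3} + 4 = \frac{5}{3} \approx 1.6667$)
$q{\left(v \right)} = 1$
$q{\left(O \right)} \left(870 - 1766\right) = 1 \left(870 - 1766\right) = 1 \left(-896\right) = -896$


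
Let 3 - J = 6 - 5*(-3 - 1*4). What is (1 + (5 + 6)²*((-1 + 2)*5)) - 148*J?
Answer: 6230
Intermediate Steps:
J = -38 (J = 3 - (6 - 5*(-3 - 1*4)) = 3 - (6 - 5*(-3 - 4)) = 3 - (6 - 5*(-7)) = 3 - (6 + 35) = 3 - 1*41 = 3 - 41 = -38)
(1 + (5 + 6)²*((-1 + 2)*5)) - 148*J = (1 + (5 + 6)²*((-1 + 2)*5)) - 148*(-38) = (1 + 11²*(1*5)) + 5624 = (1 + 121*5) + 5624 = (1 + 605) + 5624 = 606 + 5624 = 6230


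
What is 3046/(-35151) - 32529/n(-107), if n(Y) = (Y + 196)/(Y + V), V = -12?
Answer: 136067527507/3128439 ≈ 43494.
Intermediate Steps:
n(Y) = (196 + Y)/(-12 + Y) (n(Y) = (Y + 196)/(Y - 12) = (196 + Y)/(-12 + Y))
3046/(-35151) - 32529/n(-107) = 3046/(-35151) - 32529*(-12 - 107)/(196 - 107) = 3046*(-1/35151) - 32529/(89/(-119)) = -3046/35151 - 32529/((-1/119*89)) = -3046/35151 - 32529/(-89/119) = -3046/35151 - 32529*(-119/89) = -3046/35151 + 3870951/89 = 136067527507/3128439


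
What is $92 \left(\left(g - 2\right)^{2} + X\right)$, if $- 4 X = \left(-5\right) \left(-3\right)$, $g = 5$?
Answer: $483$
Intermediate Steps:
$X = - \frac{15}{4}$ ($X = - \frac{\left(-5\right) \left(-3\right)}{4} = \left(- \frac{1}{4}\right) 15 = - \frac{15}{4} \approx -3.75$)
$92 \left(\left(g - 2\right)^{2} + X\right) = 92 \left(\left(5 - 2\right)^{2} - \frac{15}{4}\right) = 92 \left(3^{2} - \frac{15}{4}\right) = 92 \left(9 - \frac{15}{4}\right) = 92 \cdot \frac{21}{4} = 483$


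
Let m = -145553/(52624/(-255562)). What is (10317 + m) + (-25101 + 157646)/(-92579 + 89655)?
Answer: 13793367709597/19234072 ≈ 7.1713e+5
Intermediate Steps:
m = 18598907893/26312 (m = -145553/(52624*(-1/255562)) = -145553/(-26312/127781) = -145553*(-127781/26312) = 18598907893/26312 ≈ 7.0686e+5)
(10317 + m) + (-25101 + 157646)/(-92579 + 89655) = (10317 + 18598907893/26312) + (-25101 + 157646)/(-92579 + 89655) = 18870368797/26312 + 132545/(-2924) = 18870368797/26312 + 132545*(-1/2924) = 18870368797/26312 - 132545/2924 = 13793367709597/19234072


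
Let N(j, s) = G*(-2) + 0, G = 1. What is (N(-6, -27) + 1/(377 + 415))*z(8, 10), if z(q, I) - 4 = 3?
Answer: -11081/792 ≈ -13.991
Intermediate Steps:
z(q, I) = 7 (z(q, I) = 4 + 3 = 7)
N(j, s) = -2 (N(j, s) = 1*(-2) + 0 = -2 + 0 = -2)
(N(-6, -27) + 1/(377 + 415))*z(8, 10) = (-2 + 1/(377 + 415))*7 = (-2 + 1/792)*7 = -1583/792*7 = -11081/792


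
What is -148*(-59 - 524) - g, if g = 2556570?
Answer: -2470286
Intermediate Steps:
-148*(-59 - 524) - g = -148*(-59 - 524) - 1*2556570 = -148*(-583) - 2556570 = 86284 - 2556570 = -2470286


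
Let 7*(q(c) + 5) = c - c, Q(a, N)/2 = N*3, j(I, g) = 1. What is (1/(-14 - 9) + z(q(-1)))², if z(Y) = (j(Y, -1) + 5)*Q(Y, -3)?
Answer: 6175225/529 ≈ 11673.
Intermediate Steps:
Q(a, N) = 6*N (Q(a, N) = 2*(N*3) = 2*(3*N) = 6*N)
q(c) = -5 (q(c) = -5 + (c - c)/7 = -5 + (⅐)*0 = -5 + 0 = -5)
z(Y) = -108 (z(Y) = (1 + 5)*(6*(-3)) = 6*(-18) = -108)
(1/(-14 - 9) + z(q(-1)))² = (1/(-14 - 9) - 108)² = (1/(-23) - 108)² = (-1/23 - 108)² = (-2485/23)² = 6175225/529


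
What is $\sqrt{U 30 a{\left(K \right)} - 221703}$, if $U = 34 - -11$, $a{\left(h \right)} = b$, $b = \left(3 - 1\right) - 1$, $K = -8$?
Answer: $7 i \sqrt{4497} \approx 469.42 i$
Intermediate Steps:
$b = 1$ ($b = 2 - 1 = 1$)
$a{\left(h \right)} = 1$
$U = 45$ ($U = 34 + 11 = 45$)
$\sqrt{U 30 a{\left(K \right)} - 221703} = \sqrt{45 \cdot 30 \cdot 1 - 221703} = \sqrt{1350 \cdot 1 - 221703} = \sqrt{1350 - 221703} = \sqrt{-220353} = 7 i \sqrt{4497}$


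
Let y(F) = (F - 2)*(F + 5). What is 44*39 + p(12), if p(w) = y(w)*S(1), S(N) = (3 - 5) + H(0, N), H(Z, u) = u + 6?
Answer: 2566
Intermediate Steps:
H(Z, u) = 6 + u
S(N) = 4 + N (S(N) = (3 - 5) + (6 + N) = -2 + (6 + N) = 4 + N)
y(F) = (-2 + F)*(5 + F)
p(w) = -50 + 5*w**2 + 15*w (p(w) = (-10 + w**2 + 3*w)*(4 + 1) = (-10 + w**2 + 3*w)*5 = -50 + 5*w**2 + 15*w)
44*39 + p(12) = 44*39 + (-50 + 5*12**2 + 15*12) = 1716 + (-50 + 5*144 + 180) = 1716 + (-50 + 720 + 180) = 1716 + 850 = 2566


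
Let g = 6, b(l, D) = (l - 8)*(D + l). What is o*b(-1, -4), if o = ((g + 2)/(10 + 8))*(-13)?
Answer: -260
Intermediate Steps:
b(l, D) = (-8 + l)*(D + l)
o = -52/9 (o = ((6 + 2)/(10 + 8))*(-13) = (8/18)*(-13) = (8*(1/18))*(-13) = (4/9)*(-13) = -52/9 ≈ -5.7778)
o*b(-1, -4) = -52*((-1)² - 8*(-4) - 8*(-1) - 4*(-1))/9 = -52*(1 + 32 + 8 + 4)/9 = -52/9*45 = -260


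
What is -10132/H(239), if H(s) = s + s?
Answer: -5066/239 ≈ -21.197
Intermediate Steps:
H(s) = 2*s
-10132/H(239) = -10132/(2*239) = -10132/478 = -10132*1/478 = -5066/239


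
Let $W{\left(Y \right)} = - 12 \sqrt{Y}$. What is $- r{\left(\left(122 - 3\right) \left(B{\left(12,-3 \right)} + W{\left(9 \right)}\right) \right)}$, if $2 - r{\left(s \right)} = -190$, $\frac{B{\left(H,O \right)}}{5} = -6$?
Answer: $-192$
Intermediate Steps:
$B{\left(H,O \right)} = -30$ ($B{\left(H,O \right)} = 5 \left(-6\right) = -30$)
$r{\left(s \right)} = 192$ ($r{\left(s \right)} = 2 - -190 = 2 + 190 = 192$)
$- r{\left(\left(122 - 3\right) \left(B{\left(12,-3 \right)} + W{\left(9 \right)}\right) \right)} = \left(-1\right) 192 = -192$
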